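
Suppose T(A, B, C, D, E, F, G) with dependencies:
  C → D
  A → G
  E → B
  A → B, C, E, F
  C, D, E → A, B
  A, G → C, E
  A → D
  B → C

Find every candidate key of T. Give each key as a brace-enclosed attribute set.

{A}, {E}

{A}⁺ = {A, B, C, D, E, F, G}, which is every attribute, so {A} is a candidate key.
{E}⁺ = {A, B, C, D, E, F, G}, which is every attribute, so {E} is a candidate key.
These are minimal and exhaustive — every other superkey contains one of them.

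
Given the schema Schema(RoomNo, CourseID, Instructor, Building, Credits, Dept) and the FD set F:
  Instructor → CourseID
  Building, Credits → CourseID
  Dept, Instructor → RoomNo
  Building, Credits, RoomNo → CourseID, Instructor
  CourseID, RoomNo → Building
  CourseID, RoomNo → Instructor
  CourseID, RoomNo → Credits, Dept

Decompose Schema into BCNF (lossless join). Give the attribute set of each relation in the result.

Candidate keys of the original relation: {Building, Credits, RoomNo}, {CourseID, RoomNo}, {Dept, Instructor}, {Instructor, RoomNo}.
In {Building, CourseID, Credits, Dept, Instructor, RoomNo}, {Instructor} is not a superkey ({Instructor}⁺ restricted to this set is {CourseID, Instructor}), so split on Instructor → CourseID into {CourseID, Instructor} and {Building, Credits, Dept, Instructor, RoomNo}.
{CourseID, Instructor} is in BCNF.
{Building, Credits, Dept, Instructor, RoomNo} is in BCNF.

{Building, Credits, Dept, Instructor, RoomNo}; {CourseID, Instructor}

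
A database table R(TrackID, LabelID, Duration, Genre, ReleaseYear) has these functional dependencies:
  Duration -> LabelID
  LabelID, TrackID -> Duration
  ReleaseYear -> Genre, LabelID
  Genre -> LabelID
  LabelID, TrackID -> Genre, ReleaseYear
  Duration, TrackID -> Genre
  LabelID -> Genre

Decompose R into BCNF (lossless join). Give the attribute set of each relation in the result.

Candidate keys of the original relation: {Duration, TrackID}, {Genre, TrackID}, {LabelID, TrackID}, {ReleaseYear, TrackID}.
{Duration, Genre, LabelID, ReleaseYear, TrackID}: {Duration} determines {Duration, Genre, LabelID} here but is not a superkey — split on Duration -> Genre, LabelID, giving {Duration, Genre, LabelID} and {Duration, ReleaseYear, TrackID}.
{Duration, Genre, LabelID}: {Genre} determines {Genre, LabelID} here but is not a superkey — split on Genre -> LabelID, giving {Genre, LabelID} and {Duration, Genre}.
{Genre, LabelID} is in BCNF.
{Duration, Genre} is in BCNF.
{Duration, ReleaseYear, TrackID} is in BCNF.

{Duration, Genre}; {Duration, ReleaseYear, TrackID}; {Genre, LabelID}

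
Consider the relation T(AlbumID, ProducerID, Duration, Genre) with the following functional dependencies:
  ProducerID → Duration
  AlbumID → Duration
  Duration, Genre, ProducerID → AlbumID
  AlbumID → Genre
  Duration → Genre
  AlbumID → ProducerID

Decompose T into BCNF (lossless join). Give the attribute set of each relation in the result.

Candidate keys of the original relation: {AlbumID}, {ProducerID}.
Within {AlbumID, Duration, Genre, ProducerID}: {Duration}⁺ ∩ {AlbumID, Duration, Genre, ProducerID} = {Duration, Genre}, not the whole set, so Duration → Genre violates BCNF; decompose into {Duration, Genre} and {AlbumID, Duration, ProducerID}.
{Duration, Genre}: every determinant is a superkey — BCNF.
{AlbumID, Duration, ProducerID}: every determinant is a superkey — BCNF.

{AlbumID, Duration, ProducerID}; {Duration, Genre}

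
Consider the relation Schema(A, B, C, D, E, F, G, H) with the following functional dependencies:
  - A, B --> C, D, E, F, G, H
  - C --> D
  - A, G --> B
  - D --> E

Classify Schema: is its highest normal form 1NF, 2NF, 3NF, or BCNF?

Candidate keys: {A, B}, {A, G}. Prime attributes: {A, B, G}.
C --> D: {C}⁺ = {C, D, E}, which is not all of the attributes, so the left side is not a superkey — BCNF is violated.
C --> D has non-prime {D} on the right and a non-superkey on the left, so 3NF fails.
No proper subset of a key has a non-prime attribute in its closure, so there is no partial dependency; 2NF holds.

2NF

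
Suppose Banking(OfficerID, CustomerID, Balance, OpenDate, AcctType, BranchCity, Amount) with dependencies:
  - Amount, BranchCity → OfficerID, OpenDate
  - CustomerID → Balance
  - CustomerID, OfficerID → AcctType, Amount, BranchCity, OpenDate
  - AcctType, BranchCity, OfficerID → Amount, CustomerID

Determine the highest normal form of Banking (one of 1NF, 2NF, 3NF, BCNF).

1NF

Candidate keys: {AcctType, Amount, BranchCity}, {AcctType, BranchCity, OfficerID}, {Amount, BranchCity, CustomerID}, {CustomerID, OfficerID}. Prime attributes: {AcctType, Amount, BranchCity, CustomerID, OfficerID}.
For Amount, BranchCity → OfficerID, OpenDate we have {Amount, BranchCity}⁺ = {Amount, BranchCity, OfficerID, OpenDate}; {Amount, BranchCity} is not a superkey, so BCNF fails.
Because {OpenDate} is non-prime and the left side of Amount, BranchCity → OfficerID, OpenDate is not a superkey, the relation is not in 3NF.
{CustomerID} is a proper subset of the key {CustomerID, OfficerID}, and {CustomerID}⁺ contains the non-prime attribute {Balance} — a partial dependency, so 2NF is violated.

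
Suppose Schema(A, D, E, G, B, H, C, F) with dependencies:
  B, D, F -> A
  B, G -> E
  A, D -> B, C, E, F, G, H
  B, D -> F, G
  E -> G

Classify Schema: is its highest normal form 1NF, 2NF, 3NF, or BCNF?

2NF

Candidate keys: {A, D}, {B, D}. Prime attributes: {A, B, D}.
For B, G -> E we have {B, G}⁺ = {B, E, G}; {B, G} is not a superkey, so BCNF fails.
B, G -> E has non-prime {E} on the right and a non-superkey on the left, so 3NF fails.
No non-prime attribute depends on a proper subset of any candidate key, so 2NF holds.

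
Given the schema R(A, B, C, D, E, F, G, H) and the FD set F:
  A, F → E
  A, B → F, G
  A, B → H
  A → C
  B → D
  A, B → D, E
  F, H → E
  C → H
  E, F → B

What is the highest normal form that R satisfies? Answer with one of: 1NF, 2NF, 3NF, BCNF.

1NF

Candidate keys: {A, B}, {A, F}. Prime attributes: {A, B, F}.
For A → C we have {A}⁺ = {A, C, H}; {A} is not a superkey, so BCNF fails.
Because {C} is non-prime and the left side of A → C is not a superkey, the relation is not in 3NF.
The proper key subset {A} of {A, B} determines non-prime {C, H}, so the relation is not even in 2NF.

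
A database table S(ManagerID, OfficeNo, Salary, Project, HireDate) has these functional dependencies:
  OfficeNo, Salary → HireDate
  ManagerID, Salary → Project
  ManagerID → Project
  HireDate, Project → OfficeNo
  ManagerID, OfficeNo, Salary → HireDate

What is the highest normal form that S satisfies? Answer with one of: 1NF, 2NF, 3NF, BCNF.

1NF

Candidate keys: {HireDate, ManagerID, Salary}, {ManagerID, OfficeNo, Salary}. Prime attributes: {HireDate, ManagerID, OfficeNo, Salary}.
OfficeNo, Salary → HireDate: {OfficeNo, Salary}⁺ = {HireDate, OfficeNo, Salary}, which is not all of the attributes, so the left side is not a superkey — BCNF is violated.
ManagerID, Salary → Project determines the non-prime attribute {Project} from a non-superkey — 3NF is violated.
The proper key subset {ManagerID} of {HireDate, ManagerID, Salary} determines non-prime {Project}, so the relation is not even in 2NF.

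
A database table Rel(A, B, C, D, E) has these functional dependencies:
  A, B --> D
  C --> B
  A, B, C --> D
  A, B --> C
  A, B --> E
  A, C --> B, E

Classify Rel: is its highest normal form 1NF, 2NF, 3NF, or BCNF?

3NF

Candidate keys: {A, B}, {A, C}. Prime attributes: {A, B, C}.
C --> B breaks BCNF: {C}⁺ = {B, C}, so {C} is not a superkey.
Since {B} ⊆ prime attributes and every other non-superkey FD also has a prime right side, the schema is in 3NF.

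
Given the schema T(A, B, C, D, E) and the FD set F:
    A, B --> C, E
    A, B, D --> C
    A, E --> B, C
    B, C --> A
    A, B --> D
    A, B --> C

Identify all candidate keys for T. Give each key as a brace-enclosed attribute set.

{A, B}, {A, E}, {B, C}

{A, B}⁺ = {A, B, C, D, E} — all of the relation — so {A, B} is a candidate key.
{A, E}⁺ = {A, B, C, D, E} — all of the relation — so {A, E} is a candidate key.
{B, C}⁺ = {A, B, C, D, E} — all of the relation — so {B, C} is a candidate key.
Any other superkey properly contains one of these, so there are no further candidate keys.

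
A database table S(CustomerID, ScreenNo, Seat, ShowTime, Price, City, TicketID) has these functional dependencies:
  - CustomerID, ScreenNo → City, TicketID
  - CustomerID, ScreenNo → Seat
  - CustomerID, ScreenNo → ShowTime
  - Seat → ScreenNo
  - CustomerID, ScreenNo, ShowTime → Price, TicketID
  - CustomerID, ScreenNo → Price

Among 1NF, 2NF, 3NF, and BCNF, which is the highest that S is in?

Candidate keys: {CustomerID, ScreenNo}, {CustomerID, Seat}. Prime attributes: {CustomerID, ScreenNo, Seat}.
For Seat → ScreenNo we have {Seat}⁺ = {ScreenNo, Seat}; {Seat} is not a superkey, so BCNF fails.
Its right-hand attributes {ScreenNo} are all prime, as are those of every other non-superkey FD — the relation is in 3NF.

3NF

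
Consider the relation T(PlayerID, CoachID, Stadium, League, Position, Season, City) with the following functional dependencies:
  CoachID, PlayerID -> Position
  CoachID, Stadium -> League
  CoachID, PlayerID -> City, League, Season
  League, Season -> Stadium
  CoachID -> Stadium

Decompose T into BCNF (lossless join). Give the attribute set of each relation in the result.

Candidate key of the original relation: {CoachID, PlayerID}.
Within {City, CoachID, League, PlayerID, Position, Season, Stadium}: {CoachID, Stadium}⁺ ∩ {City, CoachID, League, PlayerID, Position, Season, Stadium} = {CoachID, League, Stadium}, not the whole set, so CoachID, Stadium -> League violates BCNF; decompose into {CoachID, League, Stadium} and {City, CoachID, PlayerID, Position, Season, Stadium}.
{CoachID, League, Stadium}: every determinant is a superkey — BCNF.
Within {City, CoachID, PlayerID, Position, Season, Stadium}: {CoachID}⁺ ∩ {City, CoachID, PlayerID, Position, Season, Stadium} = {CoachID, Stadium}, not the whole set, so CoachID -> Stadium violates BCNF; decompose into {CoachID, Stadium} and {City, CoachID, PlayerID, Position, Season}.
{CoachID, Stadium}: every determinant is a superkey — BCNF.
{City, CoachID, PlayerID, Position, Season}: every determinant is a superkey — BCNF.

{City, CoachID, PlayerID, Position, Season}; {CoachID, League, Stadium}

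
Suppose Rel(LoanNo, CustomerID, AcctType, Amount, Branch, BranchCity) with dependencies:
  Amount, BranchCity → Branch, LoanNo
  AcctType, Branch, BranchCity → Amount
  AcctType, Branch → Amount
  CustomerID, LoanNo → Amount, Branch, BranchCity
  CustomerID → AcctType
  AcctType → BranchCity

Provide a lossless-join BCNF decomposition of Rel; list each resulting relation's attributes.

{AcctType, BranchCity}; {AcctType, CustomerID}; {Amount, Branch, BranchCity, LoanNo}; {Amount, CustomerID}

Candidate keys of the original relation: {Amount, CustomerID}, {Branch, CustomerID}, {CustomerID, LoanNo}.
Within {AcctType, Amount, Branch, BranchCity, CustomerID, LoanNo}: {Amount, BranchCity}⁺ ∩ {AcctType, Amount, Branch, BranchCity, CustomerID, LoanNo} = {Amount, Branch, BranchCity, LoanNo}, not the whole set, so Amount, BranchCity → Branch, LoanNo violates BCNF; decompose into {Amount, Branch, BranchCity, LoanNo} and {AcctType, Amount, BranchCity, CustomerID}.
{Amount, Branch, BranchCity, LoanNo}: every determinant is a superkey — BCNF.
Within {AcctType, Amount, BranchCity, CustomerID}: {CustomerID}⁺ ∩ {AcctType, Amount, BranchCity, CustomerID} = {AcctType, BranchCity, CustomerID}, not the whole set, so CustomerID → AcctType, BranchCity violates BCNF; decompose into {AcctType, BranchCity, CustomerID} and {Amount, CustomerID}.
Within {AcctType, BranchCity, CustomerID}: {AcctType}⁺ ∩ {AcctType, BranchCity, CustomerID} = {AcctType, BranchCity}, not the whole set, so AcctType → BranchCity violates BCNF; decompose into {AcctType, BranchCity} and {AcctType, CustomerID}.
{AcctType, BranchCity}: every determinant is a superkey — BCNF.
{AcctType, CustomerID}: every determinant is a superkey — BCNF.
{Amount, CustomerID}: every determinant is a superkey — BCNF.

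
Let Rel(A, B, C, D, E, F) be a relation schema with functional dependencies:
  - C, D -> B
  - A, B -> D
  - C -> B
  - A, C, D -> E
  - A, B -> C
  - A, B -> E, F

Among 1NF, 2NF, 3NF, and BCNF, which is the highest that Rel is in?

Candidate keys: {A, B}, {A, C}. Prime attributes: {A, B, C}.
C, D -> B breaks BCNF: {C, D}⁺ = {B, C, D}, so {C, D} is not a superkey.
Its right-hand attributes {B} are all prime, as are those of every other non-superkey FD — the relation is in 3NF.

3NF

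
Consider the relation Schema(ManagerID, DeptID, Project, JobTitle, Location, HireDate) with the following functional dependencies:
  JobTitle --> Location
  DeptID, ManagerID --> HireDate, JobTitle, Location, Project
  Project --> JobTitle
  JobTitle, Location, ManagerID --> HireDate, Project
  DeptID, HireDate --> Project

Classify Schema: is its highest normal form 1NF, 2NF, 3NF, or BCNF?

Candidate key: {DeptID, ManagerID}. Prime attributes: {DeptID, ManagerID}.
JobTitle --> Location: {JobTitle}⁺ = {JobTitle, Location}, which is not all of the attributes, so the left side is not a superkey — BCNF is violated.
JobTitle --> Location determines the non-prime attribute {Location} from a non-superkey — 3NF is violated.
Checking every proper subset of each key, none determines a non-prime attribute — 2NF is satisfied.

2NF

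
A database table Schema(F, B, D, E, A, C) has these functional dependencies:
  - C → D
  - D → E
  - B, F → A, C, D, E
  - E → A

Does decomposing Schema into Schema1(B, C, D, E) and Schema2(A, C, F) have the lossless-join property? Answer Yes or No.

No

Schema1 ∩ Schema2 = {C}; its closure under F is {A, C, D, E}.
Neither Schema1 nor Schema2 is contained in that closure, so the decomposition is lossy.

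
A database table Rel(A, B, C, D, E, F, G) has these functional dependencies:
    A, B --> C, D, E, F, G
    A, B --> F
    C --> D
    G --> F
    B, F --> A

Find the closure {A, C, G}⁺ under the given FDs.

{A, C, D, F, G}

Start with {A, C, G}.
C --> D applies; add {D} → now {A, C, D, G}.
G --> F applies; add {F} → now {A, C, D, F, G}.
No further FD applies.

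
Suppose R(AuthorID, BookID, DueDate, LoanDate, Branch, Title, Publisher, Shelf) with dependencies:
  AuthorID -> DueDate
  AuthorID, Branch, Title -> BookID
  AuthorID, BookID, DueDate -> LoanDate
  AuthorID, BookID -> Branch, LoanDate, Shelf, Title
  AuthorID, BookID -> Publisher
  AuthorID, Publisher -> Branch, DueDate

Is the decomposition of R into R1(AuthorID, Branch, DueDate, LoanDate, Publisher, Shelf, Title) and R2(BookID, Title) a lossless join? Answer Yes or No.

No

Common attributes: {Title}; their closure is {Title}.
Neither R1 nor R2 is contained in that closure, so the decomposition is lossy.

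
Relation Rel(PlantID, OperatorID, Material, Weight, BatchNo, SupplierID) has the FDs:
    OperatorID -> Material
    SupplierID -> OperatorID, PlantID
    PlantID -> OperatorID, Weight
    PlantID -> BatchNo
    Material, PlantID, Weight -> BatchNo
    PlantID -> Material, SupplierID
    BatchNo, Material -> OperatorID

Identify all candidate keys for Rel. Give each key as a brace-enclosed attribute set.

{PlantID}, {SupplierID}

Closure of {PlantID} is {BatchNo, Material, OperatorID, PlantID, SupplierID, Weight}, the whole schema; {PlantID} is a candidate key.
Closure of {SupplierID} is {BatchNo, Material, OperatorID, PlantID, SupplierID, Weight}, the whole schema; {SupplierID} is a candidate key.
No proper subset of any of these is a key, and no other minimal superkey exists.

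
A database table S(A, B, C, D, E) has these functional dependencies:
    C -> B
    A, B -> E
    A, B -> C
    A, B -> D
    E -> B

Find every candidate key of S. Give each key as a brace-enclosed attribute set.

No FD produces {A}, so it must be in every candidate key.
{A, B}⁺ = {A, B, C, D, E}, which is every attribute, so {A, B} is a candidate key.
{A, C}⁺ = {A, B, C, D, E}, which is every attribute, so {A, C} is a candidate key.
{A, E}⁺ = {A, B, C, D, E}, which is every attribute, so {A, E} is a candidate key.
These are minimal and exhaustive — every other superkey contains one of them.

{A, B}, {A, C}, {A, E}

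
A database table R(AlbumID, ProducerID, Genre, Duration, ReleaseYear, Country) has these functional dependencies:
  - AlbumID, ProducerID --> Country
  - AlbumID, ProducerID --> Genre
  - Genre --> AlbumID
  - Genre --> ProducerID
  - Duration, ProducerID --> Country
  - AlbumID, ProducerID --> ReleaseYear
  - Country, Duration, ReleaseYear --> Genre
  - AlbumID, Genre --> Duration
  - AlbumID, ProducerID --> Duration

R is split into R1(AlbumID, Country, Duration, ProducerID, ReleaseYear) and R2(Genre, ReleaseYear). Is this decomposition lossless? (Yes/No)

Common attributes: {ReleaseYear}; their closure is {ReleaseYear}.
Neither R1 nor R2 is contained in that closure, so the decomposition is lossy.

No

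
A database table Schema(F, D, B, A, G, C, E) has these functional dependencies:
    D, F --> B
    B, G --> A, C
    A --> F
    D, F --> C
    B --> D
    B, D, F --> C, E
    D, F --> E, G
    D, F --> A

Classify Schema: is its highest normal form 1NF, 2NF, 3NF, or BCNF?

Candidate keys: {A, B}, {A, D}, {B, F}, {B, G}, {D, F}. Prime attributes: {A, B, D, F, G}.
A --> F: {A}⁺ = {A, F}, which is not all of the attributes, so the left side is not a superkey — BCNF is violated.
Since {F} ⊆ prime attributes and every other non-superkey FD also has a prime right side, the schema is in 3NF.

3NF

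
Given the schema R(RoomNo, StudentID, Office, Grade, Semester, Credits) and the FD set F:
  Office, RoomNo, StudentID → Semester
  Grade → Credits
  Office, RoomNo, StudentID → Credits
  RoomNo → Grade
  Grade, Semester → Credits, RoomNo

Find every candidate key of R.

No FD produces {Office, StudentID}, so they must be in every candidate key.
{Office, RoomNo, StudentID}⁺ = {Credits, Grade, Office, RoomNo, Semester, StudentID}, which is every attribute, so {Office, RoomNo, StudentID} is a candidate key.
{Grade, Office, Semester, StudentID}⁺ = {Credits, Grade, Office, RoomNo, Semester, StudentID}, which is every attribute, so {Grade, Office, Semester, StudentID} is a candidate key.
These are minimal and exhaustive — every other superkey contains one of them.

{Grade, Office, Semester, StudentID}, {Office, RoomNo, StudentID}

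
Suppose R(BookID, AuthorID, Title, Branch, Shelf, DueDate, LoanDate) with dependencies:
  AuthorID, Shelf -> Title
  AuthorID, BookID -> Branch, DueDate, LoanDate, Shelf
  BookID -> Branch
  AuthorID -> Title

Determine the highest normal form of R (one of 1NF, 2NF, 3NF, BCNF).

1NF

Candidate key: {AuthorID, BookID}. Prime attributes: {AuthorID, BookID}.
AuthorID, Shelf -> Title: {AuthorID, Shelf}⁺ = {AuthorID, Shelf, Title}, which is not all of the attributes, so the left side is not a superkey — BCNF is violated.
AuthorID, Shelf -> Title determines the non-prime attribute {Title} from a non-superkey — 3NF is violated.
Since {AuthorID} ⊂ {AuthorID, BookID} and {AuthorID}⁺ ⊇ {Title} with {Title} non-prime, there is a partial dependency; 2NF fails.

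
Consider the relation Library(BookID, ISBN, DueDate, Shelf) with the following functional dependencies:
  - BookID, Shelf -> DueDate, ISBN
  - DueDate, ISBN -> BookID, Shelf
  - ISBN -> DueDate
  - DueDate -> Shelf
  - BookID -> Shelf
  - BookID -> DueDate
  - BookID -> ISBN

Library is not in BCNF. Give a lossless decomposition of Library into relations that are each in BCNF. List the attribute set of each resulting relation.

{BookID, DueDate, ISBN}; {DueDate, Shelf}

Candidate keys of the original relation: {BookID}, {ISBN}.
Within {BookID, DueDate, ISBN, Shelf}: {DueDate}⁺ ∩ {BookID, DueDate, ISBN, Shelf} = {DueDate, Shelf}, not the whole set, so DueDate -> Shelf violates BCNF; decompose into {DueDate, Shelf} and {BookID, DueDate, ISBN}.
{DueDate, Shelf} has no BCNF violation.
{BookID, DueDate, ISBN} has no BCNF violation.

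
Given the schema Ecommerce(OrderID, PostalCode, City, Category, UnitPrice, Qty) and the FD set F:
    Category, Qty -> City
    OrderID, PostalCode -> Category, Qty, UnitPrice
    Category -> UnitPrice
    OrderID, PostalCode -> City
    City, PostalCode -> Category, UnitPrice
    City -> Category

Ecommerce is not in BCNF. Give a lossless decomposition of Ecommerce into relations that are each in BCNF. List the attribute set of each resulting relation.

Candidate key of the original relation: {OrderID, PostalCode}.
Within {Category, City, OrderID, PostalCode, Qty, UnitPrice}: {Category, Qty}⁺ ∩ {Category, City, OrderID, PostalCode, Qty, UnitPrice} = {Category, City, Qty, UnitPrice}, not the whole set, so Category, Qty -> City, UnitPrice violates BCNF; decompose into {Category, City, Qty, UnitPrice} and {Category, OrderID, PostalCode, Qty}.
Within {Category, City, Qty, UnitPrice}: {Category}⁺ ∩ {Category, City, Qty, UnitPrice} = {Category, UnitPrice}, not the whole set, so Category -> UnitPrice violates BCNF; decompose into {Category, UnitPrice} and {Category, City, Qty}.
{Category, UnitPrice}: every determinant is a superkey — BCNF.
Within {Category, City, Qty}: {City}⁺ ∩ {Category, City, Qty} = {Category, City}, not the whole set, so City -> Category violates BCNF; decompose into {Category, City} and {City, Qty}.
{Category, City}: every determinant is a superkey — BCNF.
{City, Qty}: every determinant is a superkey — BCNF.
{Category, OrderID, PostalCode, Qty}: every determinant is a superkey — BCNF.

{Category, City}; {Category, OrderID, PostalCode, Qty}; {Category, UnitPrice}; {City, Qty}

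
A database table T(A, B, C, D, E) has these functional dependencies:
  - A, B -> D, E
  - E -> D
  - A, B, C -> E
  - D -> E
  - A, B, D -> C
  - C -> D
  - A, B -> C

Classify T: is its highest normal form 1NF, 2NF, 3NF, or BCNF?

Candidate key: {A, B}. Prime attributes: {A, B}.
E -> D: {E}⁺ = {D, E}, which is not all of the attributes, so the left side is not a superkey — BCNF is violated.
E -> D has non-prime {D} on the right and a non-superkey on the left, so 3NF fails.
No proper subset of a key has a non-prime attribute in its closure, so there is no partial dependency; 2NF holds.

2NF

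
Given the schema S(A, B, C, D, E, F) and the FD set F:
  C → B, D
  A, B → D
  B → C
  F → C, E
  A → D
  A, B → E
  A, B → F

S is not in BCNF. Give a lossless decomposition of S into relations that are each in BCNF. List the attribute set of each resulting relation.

Candidate keys of the original relation: {A, B}, {A, C}, {A, F}.
{A, B, C, D, E, F}: {C} determines {B, C, D} here but is not a superkey — split on C → B, D, giving {B, C, D} and {A, C, E, F}.
{B, C, D} has no BCNF violation.
{A, C, E, F}: {F} determines {C, E, F} here but is not a superkey — split on F → C, E, giving {C, E, F} and {A, F}.
{C, E, F} has no BCNF violation.
{A, F} has no BCNF violation.

{A, F}; {B, C, D}; {C, E, F}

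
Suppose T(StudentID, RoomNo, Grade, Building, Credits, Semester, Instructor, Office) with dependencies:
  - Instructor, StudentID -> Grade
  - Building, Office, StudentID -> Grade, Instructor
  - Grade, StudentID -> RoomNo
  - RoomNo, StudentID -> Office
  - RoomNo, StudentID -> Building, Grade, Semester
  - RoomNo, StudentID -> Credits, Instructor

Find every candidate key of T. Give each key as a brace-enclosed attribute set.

{StudentID} never appears on the right of any FD, so every key must include it.
Closure of {Grade, StudentID} is {Building, Credits, Grade, Instructor, Office, RoomNo, Semester, StudentID}, the whole schema; {Grade, StudentID} is a candidate key.
Closure of {Instructor, StudentID} is {Building, Credits, Grade, Instructor, Office, RoomNo, Semester, StudentID}, the whole schema; {Instructor, StudentID} is a candidate key.
Closure of {RoomNo, StudentID} is {Building, Credits, Grade, Instructor, Office, RoomNo, Semester, StudentID}, the whole schema; {RoomNo, StudentID} is a candidate key.
Closure of {Building, Office, StudentID} is {Building, Credits, Grade, Instructor, Office, RoomNo, Semester, StudentID}, the whole schema; {Building, Office, StudentID} is a candidate key.
Any other superkey properly contains one of these, so there are no further candidate keys.

{Building, Office, StudentID}, {Grade, StudentID}, {Instructor, StudentID}, {RoomNo, StudentID}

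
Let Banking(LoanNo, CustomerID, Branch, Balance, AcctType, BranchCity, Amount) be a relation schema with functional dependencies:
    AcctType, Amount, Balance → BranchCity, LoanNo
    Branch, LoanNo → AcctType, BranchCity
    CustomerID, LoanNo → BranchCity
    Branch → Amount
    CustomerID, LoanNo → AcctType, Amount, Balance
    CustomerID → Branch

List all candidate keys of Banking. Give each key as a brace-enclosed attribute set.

{AcctType, Balance, CustomerID}, {CustomerID, LoanNo}

No FD produces {CustomerID}, so it must be in every candidate key.
{CustomerID, LoanNo}⁺ = {AcctType, Amount, Balance, Branch, BranchCity, CustomerID, LoanNo} — all of the relation — so {CustomerID, LoanNo} is a candidate key.
{AcctType, Balance, CustomerID}⁺ = {AcctType, Amount, Balance, Branch, BranchCity, CustomerID, LoanNo} — all of the relation — so {AcctType, Balance, CustomerID} is a candidate key.
These are minimal and exhaustive — every other superkey contains one of them.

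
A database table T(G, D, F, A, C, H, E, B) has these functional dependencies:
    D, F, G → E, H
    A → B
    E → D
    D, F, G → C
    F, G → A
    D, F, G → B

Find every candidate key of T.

{D, F, G}, {E, F, G}

{F, G} never appear on the right of any FD, so every key must include all of them.
{D, F, G}⁺ = {A, B, C, D, E, F, G, H} — all of the relation — so {D, F, G} is a candidate key.
{E, F, G}⁺ = {A, B, C, D, E, F, G, H} — all of the relation — so {E, F, G} is a candidate key.
Any other superkey properly contains one of these, so there are no further candidate keys.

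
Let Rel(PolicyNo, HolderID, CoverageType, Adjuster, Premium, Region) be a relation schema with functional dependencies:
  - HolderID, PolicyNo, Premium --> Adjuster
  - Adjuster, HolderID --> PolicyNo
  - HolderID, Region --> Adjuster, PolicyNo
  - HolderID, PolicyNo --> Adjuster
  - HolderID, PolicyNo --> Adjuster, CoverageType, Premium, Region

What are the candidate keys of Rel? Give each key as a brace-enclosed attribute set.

{Adjuster, HolderID}, {HolderID, PolicyNo}, {HolderID, Region}

No FD produces {HolderID}, so it must be in every candidate key.
{Adjuster, HolderID}⁺ = {Adjuster, CoverageType, HolderID, PolicyNo, Premium, Region}, which is every attribute, so {Adjuster, HolderID} is a candidate key.
{HolderID, PolicyNo}⁺ = {Adjuster, CoverageType, HolderID, PolicyNo, Premium, Region}, which is every attribute, so {HolderID, PolicyNo} is a candidate key.
{HolderID, Region}⁺ = {Adjuster, CoverageType, HolderID, PolicyNo, Premium, Region}, which is every attribute, so {HolderID, Region} is a candidate key.
These are minimal and exhaustive — every other superkey contains one of them.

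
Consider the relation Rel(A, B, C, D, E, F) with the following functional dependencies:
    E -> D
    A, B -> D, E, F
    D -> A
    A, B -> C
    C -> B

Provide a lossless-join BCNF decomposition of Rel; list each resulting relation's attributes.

Candidate keys of the original relation: {A, B}, {A, C}, {B, D}, {B, E}, {C, D}, {C, E}.
Within {A, B, C, D, E, F}: {E}⁺ ∩ {A, B, C, D, E, F} = {A, D, E}, not the whole set, so E -> A, D violates BCNF; decompose into {A, D, E} and {B, C, E, F}.
Within {A, D, E}: {D}⁺ ∩ {A, D, E} = {A, D}, not the whole set, so D -> A violates BCNF; decompose into {A, D} and {D, E}.
{A, D}: every determinant is a superkey — BCNF.
{D, E}: every determinant is a superkey — BCNF.
Within {B, C, E, F}: {C}⁺ ∩ {B, C, E, F} = {B, C}, not the whole set, so C -> B violates BCNF; decompose into {B, C} and {C, E, F}.
{B, C}: every determinant is a superkey — BCNF.
{C, E, F}: every determinant is a superkey — BCNF.

{A, D}; {B, C}; {C, E, F}; {D, E}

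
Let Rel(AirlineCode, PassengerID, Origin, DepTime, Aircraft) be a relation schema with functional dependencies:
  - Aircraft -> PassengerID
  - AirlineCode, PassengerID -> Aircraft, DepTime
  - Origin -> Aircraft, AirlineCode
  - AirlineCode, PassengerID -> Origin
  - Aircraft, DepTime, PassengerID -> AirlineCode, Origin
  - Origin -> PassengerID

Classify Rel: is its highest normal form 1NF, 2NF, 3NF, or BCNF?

3NF

Candidate keys: {Aircraft, AirlineCode}, {Aircraft, DepTime}, {AirlineCode, PassengerID}, {Origin}. Prime attributes: {Aircraft, AirlineCode, DepTime, Origin, PassengerID}.
For Aircraft -> PassengerID we have {Aircraft}⁺ = {Aircraft, PassengerID}; {Aircraft} is not a superkey, so BCNF fails.
But every attribute on its right side ({PassengerID}) is prime, and the same holds for every other non-superkey FD, so 3NF still holds.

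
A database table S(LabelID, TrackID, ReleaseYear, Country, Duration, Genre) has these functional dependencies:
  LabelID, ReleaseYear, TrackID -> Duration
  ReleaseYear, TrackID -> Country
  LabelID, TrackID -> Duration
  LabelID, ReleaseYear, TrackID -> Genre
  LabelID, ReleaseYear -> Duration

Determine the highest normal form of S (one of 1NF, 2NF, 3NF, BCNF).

1NF

Candidate key: {LabelID, ReleaseYear, TrackID}. Prime attributes: {LabelID, ReleaseYear, TrackID}.
ReleaseYear, TrackID -> Country breaks BCNF: {ReleaseYear, TrackID}⁺ = {Country, ReleaseYear, TrackID}, so {ReleaseYear, TrackID} is not a superkey.
ReleaseYear, TrackID -> Country determines the non-prime attribute {Country} from a non-superkey — 3NF is violated.
{LabelID, ReleaseYear} is a proper subset of the key {LabelID, ReleaseYear, TrackID}, and {LabelID, ReleaseYear}⁺ contains the non-prime attribute {Duration} — a partial dependency, so 2NF is violated.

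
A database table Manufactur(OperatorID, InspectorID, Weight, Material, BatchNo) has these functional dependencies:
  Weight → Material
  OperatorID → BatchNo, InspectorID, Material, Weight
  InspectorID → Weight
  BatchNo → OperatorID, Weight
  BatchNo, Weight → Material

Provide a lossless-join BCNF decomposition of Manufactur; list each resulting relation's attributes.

Candidate keys of the original relation: {BatchNo}, {OperatorID}.
Within {BatchNo, InspectorID, Material, OperatorID, Weight}: {Weight}⁺ ∩ {BatchNo, InspectorID, Material, OperatorID, Weight} = {Material, Weight}, not the whole set, so Weight → Material violates BCNF; decompose into {Material, Weight} and {BatchNo, InspectorID, OperatorID, Weight}.
{Material, Weight} has no BCNF violation.
Within {BatchNo, InspectorID, OperatorID, Weight}: {InspectorID}⁺ ∩ {BatchNo, InspectorID, OperatorID, Weight} = {InspectorID, Weight}, not the whole set, so InspectorID → Weight violates BCNF; decompose into {InspectorID, Weight} and {BatchNo, InspectorID, OperatorID}.
{InspectorID, Weight} has no BCNF violation.
{BatchNo, InspectorID, OperatorID} has no BCNF violation.

{BatchNo, InspectorID, OperatorID}; {InspectorID, Weight}; {Material, Weight}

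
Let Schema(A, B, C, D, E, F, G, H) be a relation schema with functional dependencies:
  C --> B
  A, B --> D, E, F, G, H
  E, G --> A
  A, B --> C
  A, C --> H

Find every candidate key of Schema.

{A, B}⁺ = {A, B, C, D, E, F, G, H} — all of the relation — so {A, B} is a candidate key.
{A, C}⁺ = {A, B, C, D, E, F, G, H} — all of the relation — so {A, C} is a candidate key.
{B, E, G}⁺ = {A, B, C, D, E, F, G, H} — all of the relation — so {B, E, G} is a candidate key.
{C, E, G}⁺ = {A, B, C, D, E, F, G, H} — all of the relation — so {C, E, G} is a candidate key.
These are minimal and exhaustive — every other superkey contains one of them.

{A, B}, {A, C}, {B, E, G}, {C, E, G}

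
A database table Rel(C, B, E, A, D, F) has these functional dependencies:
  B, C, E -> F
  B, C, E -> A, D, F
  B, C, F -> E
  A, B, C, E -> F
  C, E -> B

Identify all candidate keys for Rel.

{B, C, F}, {C, E}

No FD produces {C}, so it must be in every candidate key.
{C, E}⁺ = {A, B, C, D, E, F} — all of the relation — so {C, E} is a candidate key.
{B, C, F}⁺ = {A, B, C, D, E, F} — all of the relation — so {B, C, F} is a candidate key.
No proper subset of any of these is a key, and no other minimal superkey exists.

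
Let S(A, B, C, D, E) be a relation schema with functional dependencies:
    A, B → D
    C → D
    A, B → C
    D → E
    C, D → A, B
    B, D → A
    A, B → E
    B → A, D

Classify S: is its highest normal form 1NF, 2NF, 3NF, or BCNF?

Candidate keys: {B}, {C}. Prime attributes: {B, C}.
D → E breaks BCNF: {D}⁺ = {D, E}, so {D} is not a superkey.
D → E determines the non-prime attribute {E} from a non-superkey — 3NF is violated.
All keys have size 1, which rules out partial dependencies — 2NF is satisfied.

2NF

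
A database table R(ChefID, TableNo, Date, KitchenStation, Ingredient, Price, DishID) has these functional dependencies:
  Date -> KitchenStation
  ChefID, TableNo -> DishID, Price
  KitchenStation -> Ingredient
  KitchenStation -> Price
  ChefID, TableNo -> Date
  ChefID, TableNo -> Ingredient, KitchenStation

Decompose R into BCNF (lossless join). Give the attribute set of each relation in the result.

{ChefID, Date, DishID, TableNo}; {Date, KitchenStation}; {Ingredient, KitchenStation, Price}

Candidate key of the original relation: {ChefID, TableNo}.
Within {ChefID, Date, DishID, Ingredient, KitchenStation, Price, TableNo}: {Date}⁺ ∩ {ChefID, Date, DishID, Ingredient, KitchenStation, Price, TableNo} = {Date, Ingredient, KitchenStation, Price}, not the whole set, so Date -> Ingredient, KitchenStation, Price violates BCNF; decompose into {Date, Ingredient, KitchenStation, Price} and {ChefID, Date, DishID, TableNo}.
Within {Date, Ingredient, KitchenStation, Price}: {KitchenStation}⁺ ∩ {Date, Ingredient, KitchenStation, Price} = {Ingredient, KitchenStation, Price}, not the whole set, so KitchenStation -> Ingredient, Price violates BCNF; decompose into {Ingredient, KitchenStation, Price} and {Date, KitchenStation}.
{Ingredient, KitchenStation, Price} has no BCNF violation.
{Date, KitchenStation} has no BCNF violation.
{ChefID, Date, DishID, TableNo} has no BCNF violation.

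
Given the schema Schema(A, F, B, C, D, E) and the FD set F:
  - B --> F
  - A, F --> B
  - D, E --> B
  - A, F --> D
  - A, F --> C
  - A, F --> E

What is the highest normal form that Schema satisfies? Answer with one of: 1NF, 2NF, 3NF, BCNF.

3NF

Candidate keys: {A, B}, {A, D, E}, {A, F}. Prime attributes: {A, B, D, E, F}.
B --> F: {B}⁺ = {B, F}, which is not all of the attributes, so the left side is not a superkey — BCNF is violated.
Since {F} ⊆ prime attributes and every other non-superkey FD also has a prime right side, the schema is in 3NF.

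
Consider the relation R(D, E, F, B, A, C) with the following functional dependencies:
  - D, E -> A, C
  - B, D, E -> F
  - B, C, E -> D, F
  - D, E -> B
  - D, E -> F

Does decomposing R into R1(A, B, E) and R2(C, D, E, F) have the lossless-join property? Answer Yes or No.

R1 ∩ R2 = {E}; its closure under F is {E}.
The closure covers neither R1 nor R2 entirely; the join is not lossless.

No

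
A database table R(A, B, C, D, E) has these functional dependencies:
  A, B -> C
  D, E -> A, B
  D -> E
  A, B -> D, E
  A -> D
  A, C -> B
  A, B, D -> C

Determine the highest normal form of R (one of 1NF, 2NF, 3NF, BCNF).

Candidate keys: {A}, {D}. Prime attributes: {A, D}.
Every FD has a superkey on the left, so the relation is in BCNF.

BCNF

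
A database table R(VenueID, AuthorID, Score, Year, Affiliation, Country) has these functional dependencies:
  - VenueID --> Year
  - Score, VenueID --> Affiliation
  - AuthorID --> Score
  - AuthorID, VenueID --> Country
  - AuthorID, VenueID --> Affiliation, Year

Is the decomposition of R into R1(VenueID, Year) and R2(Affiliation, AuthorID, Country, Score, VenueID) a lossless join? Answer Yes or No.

Yes

R1 ∩ R2 = {VenueID}; its closure under F is {VenueID, Year}.
Since R1 ⊆ {VenueID, Year}, the intersection is a superkey of R1; the decomposition is lossless.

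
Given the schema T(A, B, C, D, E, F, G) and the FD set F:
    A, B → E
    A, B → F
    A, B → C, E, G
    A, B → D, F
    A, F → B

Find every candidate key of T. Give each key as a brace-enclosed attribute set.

{A} never appears on the right of any FD, so every key must include it.
{A, B}⁺ = {A, B, C, D, E, F, G} — all of the relation — so {A, B} is a candidate key.
{A, F}⁺ = {A, B, C, D, E, F, G} — all of the relation — so {A, F} is a candidate key.
Any other superkey properly contains one of these, so there are no further candidate keys.

{A, B}, {A, F}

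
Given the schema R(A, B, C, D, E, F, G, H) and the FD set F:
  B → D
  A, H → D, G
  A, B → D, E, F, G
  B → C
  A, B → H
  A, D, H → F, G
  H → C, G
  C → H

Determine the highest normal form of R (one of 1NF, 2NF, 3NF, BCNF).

1NF

Candidate key: {A, B}. Prime attributes: {A, B}.
B → D breaks BCNF: {B}⁺ = {B, C, D, G, H}, so {B} is not a superkey.
B → D determines the non-prime attribute {D} from a non-superkey — 3NF is violated.
The proper key subset {B} of {A, B} determines non-prime {C, D, G, H}, so the relation is not even in 2NF.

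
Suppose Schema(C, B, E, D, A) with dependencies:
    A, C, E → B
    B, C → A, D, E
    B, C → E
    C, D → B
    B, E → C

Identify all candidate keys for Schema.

{A, C, E}, {B, C}, {B, E}, {C, D}

{B, C}⁺ = {A, B, C, D, E} — all of the relation — so {B, C} is a candidate key.
{B, E}⁺ = {A, B, C, D, E} — all of the relation — so {B, E} is a candidate key.
{C, D}⁺ = {A, B, C, D, E} — all of the relation — so {C, D} is a candidate key.
{A, C, E}⁺ = {A, B, C, D, E} — all of the relation — so {A, C, E} is a candidate key.
No proper subset of any of these is a key, and no other minimal superkey exists.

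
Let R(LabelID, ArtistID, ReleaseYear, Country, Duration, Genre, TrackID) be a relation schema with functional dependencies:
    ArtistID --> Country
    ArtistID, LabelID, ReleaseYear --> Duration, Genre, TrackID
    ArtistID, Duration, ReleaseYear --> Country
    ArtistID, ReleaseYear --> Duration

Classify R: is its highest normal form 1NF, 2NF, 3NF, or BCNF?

1NF

Candidate key: {ArtistID, LabelID, ReleaseYear}. Prime attributes: {ArtistID, LabelID, ReleaseYear}.
For ArtistID --> Country we have {ArtistID}⁺ = {ArtistID, Country}; {ArtistID} is not a superkey, so BCNF fails.
Because {Country} is non-prime and the left side of ArtistID --> Country is not a superkey, the relation is not in 3NF.
The proper key subset {ArtistID} of {ArtistID, LabelID, ReleaseYear} determines non-prime {Country}, so the relation is not even in 2NF.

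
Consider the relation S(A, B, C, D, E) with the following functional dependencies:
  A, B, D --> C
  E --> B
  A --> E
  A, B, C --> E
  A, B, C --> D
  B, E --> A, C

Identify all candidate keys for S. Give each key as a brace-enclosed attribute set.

{A}, {E}

{A} is a candidate key since {A}⁺ = {A, B, C, D, E} covers every attribute.
{E} is a candidate key since {E}⁺ = {A, B, C, D, E} covers every attribute.
No proper subset of any of these is a key, and no other minimal superkey exists.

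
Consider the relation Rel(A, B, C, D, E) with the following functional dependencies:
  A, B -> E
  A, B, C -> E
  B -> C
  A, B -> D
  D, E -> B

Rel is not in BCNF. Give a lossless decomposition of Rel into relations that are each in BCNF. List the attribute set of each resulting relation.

{A, D, E}; {B, C}; {B, D, E}

Candidate keys of the original relation: {A, B}, {A, D, E}.
Within {A, B, C, D, E}: {B}⁺ ∩ {A, B, C, D, E} = {B, C}, not the whole set, so B -> C violates BCNF; decompose into {B, C} and {A, B, D, E}.
{B, C} is in BCNF.
Within {A, B, D, E}: {D, E}⁺ ∩ {A, B, D, E} = {B, D, E}, not the whole set, so D, E -> B violates BCNF; decompose into {B, D, E} and {A, D, E}.
{B, D, E} is in BCNF.
{A, D, E} is in BCNF.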